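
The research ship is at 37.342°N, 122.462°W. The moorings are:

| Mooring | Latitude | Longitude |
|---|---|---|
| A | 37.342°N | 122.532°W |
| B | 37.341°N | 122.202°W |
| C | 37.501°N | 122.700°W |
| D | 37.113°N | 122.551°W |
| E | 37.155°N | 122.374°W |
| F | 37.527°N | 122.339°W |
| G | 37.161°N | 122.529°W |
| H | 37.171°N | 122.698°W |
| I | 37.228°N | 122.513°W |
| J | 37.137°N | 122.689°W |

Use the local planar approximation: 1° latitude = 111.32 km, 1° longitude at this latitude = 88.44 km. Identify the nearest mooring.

A

Distances from 37.342°N, 122.462°W:
A: 6.191 km
B: 22.995 km
C: 27.502 km
D: 26.680 km
E: 22.224 km
F: 23.291 km
G: 21.002 km
H: 28.249 km
I: 13.468 km
J: 30.394 km
Minimum: A at 6.191 km.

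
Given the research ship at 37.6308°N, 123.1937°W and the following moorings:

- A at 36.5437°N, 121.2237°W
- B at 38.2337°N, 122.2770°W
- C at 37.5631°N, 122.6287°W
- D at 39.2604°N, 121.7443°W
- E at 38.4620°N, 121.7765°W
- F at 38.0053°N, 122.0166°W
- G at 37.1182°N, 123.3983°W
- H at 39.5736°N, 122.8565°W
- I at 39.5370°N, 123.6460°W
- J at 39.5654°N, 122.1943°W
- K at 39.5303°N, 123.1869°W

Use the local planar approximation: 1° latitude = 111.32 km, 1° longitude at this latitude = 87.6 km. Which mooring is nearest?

C

Distances from 37.6308°N, 123.1937°W:
A: √((-1.0871·111.32)² + (1.9700·87.6)²) = √(14644.865479 + 29781.095184) = 210.7747 km
B: √((0.6029·111.32)² + (0.9167·87.6)²) = √(4504.400137 + 6448.558961) = 104.6564 km
C: √((-0.0677·111.32)² + (0.5650·87.6)²) = √(56.796782 + 2449.656036) = 50.0645 km
D: √((1.6296·111.32)² + (1.4494·87.6)²) = √(32908.525772 + 16120.730820) = 221.4255 km
E: √((0.8312·111.32)² + (1.4172·87.6)²) = √(8561.649892 + 15412.408087) = 154.8356 km
F: √((0.3745·111.32)² + (1.1771·87.6)²) = √(1738.001070 + 10632.488747) = 111.2227 km
G: √((-0.5126·111.32)² + (-0.2046·87.6)²) = √(3256.143971 + 321.232495) = 59.8112 km
H: √((1.9428·111.32)² + (0.3372·87.6)²) = √(46773.792526 + 872.535979) = 218.2804 km
I: √((1.9062·111.32)² + (-0.4523·87.6)²) = √(45028.069293 + 1569.861677) = 215.8655 km
J: √((1.9346·111.32)² + (0.9994·87.6)²) = √(46379.788324 + 7664.554251) = 232.4744 km
K: √((1.8995·111.32)² + (0.0068·87.6)²) = √(44712.092091 + 0.354835) = 211.4532 km
Minimum: C at 50.0645 km.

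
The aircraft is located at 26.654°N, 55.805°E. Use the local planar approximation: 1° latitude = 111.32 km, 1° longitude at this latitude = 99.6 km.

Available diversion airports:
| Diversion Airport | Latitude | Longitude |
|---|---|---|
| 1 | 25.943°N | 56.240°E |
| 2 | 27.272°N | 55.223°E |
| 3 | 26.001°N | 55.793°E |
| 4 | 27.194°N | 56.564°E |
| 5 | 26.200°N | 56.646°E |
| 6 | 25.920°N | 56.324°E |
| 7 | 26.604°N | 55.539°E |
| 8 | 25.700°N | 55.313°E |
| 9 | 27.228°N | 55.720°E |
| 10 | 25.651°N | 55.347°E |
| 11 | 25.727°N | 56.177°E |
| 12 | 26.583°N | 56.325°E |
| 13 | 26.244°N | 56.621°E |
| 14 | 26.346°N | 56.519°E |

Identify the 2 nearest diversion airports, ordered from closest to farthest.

Distances from 26.654°N, 55.805°E:
1: √((-0.711·111.32)² + (0.435·99.6)²) = √(6264.48822 + 1877.14228) = 90.231 km
2: √((0.618·111.32)² + (-0.582·99.6)²) = √(4732.85659 + 3360.19628) = 89.961 km
3: √((-0.653·111.32)² + (-0.012·99.6)²) = √(5284.12105 + 1.42850) = 72.702 km
4: √((0.540·111.32)² + (0.759·99.6)²) = √(3613.54872 + 5714.81569) = 96.583 km
5: √((-0.454·111.32)² + (0.841·99.6)²) = √(2554.21882 + 7016.34068) = 97.829 km
6: √((-0.734·111.32)² + (0.519·99.6)²) = √(6676.34107 + 2672.10422) = 96.687 km
7: √((-0.050·111.32)² + (-0.266·99.6)²) = √(30.98036 + 701.91084) = 27.072 km
8: √((-0.954·111.32)² + (-0.492·99.6)²) = √(11278.28707 + 2401.31361) = 116.960 km
9: √((0.574·111.32)² + (-0.085·99.6)²) = √(4082.91351 + 71.67316) = 64.456 km
10: √((-1.003·111.32)² + (-0.458·99.6)²) = √(12466.60678 + 2080.89244) = 120.613 km
11: √((-0.927·111.32)² + (0.372·99.6)²) = √(10648.92734 + 1372.79142) = 109.644 km
12: √((-0.071·111.32)² + (0.520·99.6)²) = √(62.46879 + 2682.41126) = 52.392 km
13: √((-0.410·111.32)² + (0.816·99.6)²) = √(2083.11914 + 6605.39806) = 93.212 km
14: √((-0.308·111.32)² + (0.714·99.6)²) = √(1175.56820 + 5057.25789) = 78.948 km
Sorted: 7 (27.072 km) < 12 (52.392 km) < 9 (64.456 km) < 3 (72.702 km) < …

7, 12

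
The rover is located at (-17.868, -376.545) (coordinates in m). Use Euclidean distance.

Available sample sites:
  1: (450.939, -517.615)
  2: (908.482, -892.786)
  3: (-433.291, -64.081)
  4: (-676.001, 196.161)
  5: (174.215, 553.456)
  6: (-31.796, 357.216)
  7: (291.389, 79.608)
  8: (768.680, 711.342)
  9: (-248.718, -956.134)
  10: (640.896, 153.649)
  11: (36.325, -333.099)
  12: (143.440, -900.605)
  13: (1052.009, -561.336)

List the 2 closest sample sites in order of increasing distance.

Distances from (-17.868, -376.545):
1: √((468.807)² + (-141.070)²) = √(219780.00325 + 19900.74490) = 489.572 m
2: √((926.350)² + (-516.241)²) = √(858124.32250 + 266504.77008) = 1060.485 m
3: √((-415.423)² + (312.464)²) = √(172576.26893 + 97633.75130) = 519.817 m
4: √((-658.133)² + (572.706)²) = √(433139.04569 + 327992.16244) = 872.428 m
5: √((192.083)² + (930.001)²) = √(36895.87889 + 864901.86000) = 949.630 m
6: √((-13.928)² + (733.761)²) = √(193.98918 + 538405.20512) = 733.893 m
7: √((309.257)² + (456.153)²) = √(95639.89205 + 208075.55941) = 551.104 m
8: √((786.548)² + (1087.887)²) = √(618657.75630 + 1183498.12477) = 1342.444 m
9: √((-230.850)² + (-579.589)²) = √(53291.72250 + 335923.40892) = 623.871 m
10: √((658.764)² + (530.194)²) = √(433970.00770 + 281105.67764) = 845.621 m
11: √((54.193)² + (43.446)²) = √(2936.88125 + 1887.55492) = 69.458 m
12: √((161.308)² + (-524.060)²) = √(26020.27086 + 274638.88360) = 548.324 m
13: √((1069.877)² + (-184.791)²) = √(1144636.79513 + 34147.71368) = 1085.718 m
Sorted: 11 (69.458 m) < 1 (489.572 m) < 3 (519.817 m) < 12 (548.324 m) < …

11, 1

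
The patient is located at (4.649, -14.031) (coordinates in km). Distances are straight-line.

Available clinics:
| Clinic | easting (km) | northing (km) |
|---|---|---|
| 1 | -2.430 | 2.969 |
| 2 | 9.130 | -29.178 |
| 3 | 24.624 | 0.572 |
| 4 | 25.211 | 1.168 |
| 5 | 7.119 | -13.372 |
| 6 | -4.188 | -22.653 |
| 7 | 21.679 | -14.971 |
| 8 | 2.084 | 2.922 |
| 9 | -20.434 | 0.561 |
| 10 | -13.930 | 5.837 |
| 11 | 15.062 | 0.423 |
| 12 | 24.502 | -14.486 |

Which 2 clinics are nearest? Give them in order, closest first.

Distances from (4.649, -14.031):
1: 18.415 km
2: 15.796 km
3: 24.744 km
4: 25.570 km
5: 2.556 km
6: 12.346 km
7: 17.056 km
8: 17.146 km
9: 29.019 km
10: 27.201 km
11: 17.814 km
12: 19.858 km
Sorted: 5 (2.556 km) < 6 (12.346 km) < 2 (15.796 km) < 7 (17.056 km) < …

5, 6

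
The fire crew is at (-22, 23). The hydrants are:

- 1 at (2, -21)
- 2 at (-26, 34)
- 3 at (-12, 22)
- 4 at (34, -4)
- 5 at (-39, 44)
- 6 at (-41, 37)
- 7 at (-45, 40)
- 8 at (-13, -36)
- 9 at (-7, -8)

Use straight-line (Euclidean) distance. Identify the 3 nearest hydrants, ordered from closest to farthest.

3, 2, 6

Distances from (-22, 23):
1: √((24)² + (-44)²) = √(576.000 + 1936.000) = 50.1
2: √((-4)² + (11)²) = √(16.000 + 121.000) = 11.7
3: √((10)² + (-1)²) = √(100.000 + 1.000) = 10.0
4: √((56)² + (-27)²) = √(3136.000 + 729.000) = 62.2
5: √((-17)² + (21)²) = √(289.000 + 441.000) = 27.0
6: √((-19)² + (14)²) = √(361.000 + 196.000) = 23.6
7: √((-23)² + (17)²) = √(529.000 + 289.000) = 28.6
8: √((9)² + (-59)²) = √(81.000 + 3481.000) = 59.7
9: √((15)² + (-31)²) = √(225.000 + 961.000) = 34.4
Sorted: 3 (10.0) < 2 (11.7) < 6 (23.6) < 5 (27.0) < 7 (28.6) < …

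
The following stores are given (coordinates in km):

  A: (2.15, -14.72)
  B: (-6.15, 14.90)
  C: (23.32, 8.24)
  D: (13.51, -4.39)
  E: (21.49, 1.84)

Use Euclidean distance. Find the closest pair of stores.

C and E

Pairwise distances:
A–B: 30.76 km
A–C: 31.23 km
A–D: 15.35 km
A–E: 25.46 km
B–C: 30.21 km
B–D: 27.54 km
B–E: 30.57 km
C–D: 15.99 km
C–E: 6.66 km
D–E: 10.12 km
Closest pair: C–E at 6.66 km.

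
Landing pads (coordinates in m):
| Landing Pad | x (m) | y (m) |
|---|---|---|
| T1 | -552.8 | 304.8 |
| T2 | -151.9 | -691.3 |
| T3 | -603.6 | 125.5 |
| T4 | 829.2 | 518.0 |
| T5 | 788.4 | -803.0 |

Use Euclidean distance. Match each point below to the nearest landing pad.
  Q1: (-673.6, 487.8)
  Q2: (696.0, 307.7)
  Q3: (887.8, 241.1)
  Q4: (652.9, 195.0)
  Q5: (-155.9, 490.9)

Q1→T1; Q2→T4; Q3→T4; Q4→T4; Q5→T1

Q1 at (-673.6, 487.8):
  T1: 219.3 m
  T2: 1289.4 m
  T3: 369.0 m
  T4: 1503.1 m
  T5: 1950.3 m
  → nearest: T1 (219.3 m)
Q2 at (696.0, 307.7):
  T1: 1248.8 m
  T2: 1310.3 m
  T3: 1312.3 m
  T4: 248.9 m
  T5: 1114.5 m
  → nearest: T4 (248.9 m)
Q3 at (887.8, 241.1):
  T1: 1442.0 m
  T2: 1396.5 m
  T3: 1495.9 m
  T4: 283.0 m
  T5: 1048.8 m
  → nearest: T4 (283.0 m)
Q4 at (652.9, 195.0):
  T1: 1210.7 m
  T2: 1197.2 m
  T3: 1258.4 m
  T4: 368.0 m
  T5: 1007.2 m
  → nearest: T4 (368.0 m)
Q5 at (-155.9, 490.9):
  T1: 438.4 m
  T2: 1182.2 m
  T3: 577.9 m
  T4: 985.5 m
  T5: 1601.8 m
  → nearest: T1 (438.4 m)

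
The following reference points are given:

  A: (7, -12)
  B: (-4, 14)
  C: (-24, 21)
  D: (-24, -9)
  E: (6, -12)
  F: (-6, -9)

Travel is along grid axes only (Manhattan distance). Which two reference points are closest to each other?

Pairwise distances:
A–B: 37
A–C: 64
A–D: 34
A–E: 1
A–F: 16
B–C: 27
B–D: 43
B–E: 36
B–F: 25
C–D: 30
C–E: 63
C–F: 48
D–E: 33
D–F: 18
E–F: 15
Closest pair: A–E at 1.

A and E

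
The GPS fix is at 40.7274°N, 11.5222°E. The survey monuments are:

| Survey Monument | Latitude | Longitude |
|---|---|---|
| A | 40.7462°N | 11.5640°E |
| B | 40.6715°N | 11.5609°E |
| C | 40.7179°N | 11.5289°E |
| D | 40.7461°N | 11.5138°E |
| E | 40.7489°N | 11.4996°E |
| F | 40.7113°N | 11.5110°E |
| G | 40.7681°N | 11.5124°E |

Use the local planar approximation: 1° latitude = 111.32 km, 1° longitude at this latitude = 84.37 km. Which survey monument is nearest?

C

Distances from 40.7274°N, 11.5222°E:
A: √((0.0188·111.32)² + (0.0418·84.37)²) = √(4.379879 + 12.437373) = 4.1009 km
B: √((-0.0559·111.32)² + (0.0387·84.37)²) = √(38.723090 + 10.661002) = 7.0274 km
C: √((-0.0095·111.32)² + (0.0067·84.37)²) = √(1.118391 + 0.319540) = 1.1991 km
D: √((0.0187·111.32)² + (-0.0084·84.37)²) = √(4.333408 + 0.502267) = 2.1990 km
E: √((0.0215·111.32)² + (-0.0226·84.37)²) = √(5.728268 + 3.635741) = 3.0601 km
F: √((-0.0161·111.32)² + (-0.0112·84.37)²) = √(3.212167 + 0.892919) = 2.0261 km
G: √((0.0407·111.32)² + (-0.0098·84.37)²) = √(20.527460 + 0.683641) = 4.6056 km
Minimum: C at 1.1991 km.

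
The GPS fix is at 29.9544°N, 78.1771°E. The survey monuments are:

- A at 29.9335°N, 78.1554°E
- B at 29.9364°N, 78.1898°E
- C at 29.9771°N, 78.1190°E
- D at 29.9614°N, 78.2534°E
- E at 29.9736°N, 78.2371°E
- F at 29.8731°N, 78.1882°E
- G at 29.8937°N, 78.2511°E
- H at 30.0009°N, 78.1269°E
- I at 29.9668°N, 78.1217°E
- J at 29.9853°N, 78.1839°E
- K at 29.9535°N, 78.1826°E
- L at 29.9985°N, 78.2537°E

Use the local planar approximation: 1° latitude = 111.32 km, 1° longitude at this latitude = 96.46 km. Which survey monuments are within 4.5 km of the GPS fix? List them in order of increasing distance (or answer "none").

K, B, A, J

Distances from 29.9544°N, 78.1771°E:
A: 3.1296 km
B: 2.3486 km
C: 6.1477 km
D: 7.4010 km
E: 6.1696 km
F: 9.1134 km
G: 9.8291 km
H: 7.0882 km
I: 5.5193 km
J: 3.5018 km
K: 0.5399 km
L: 8.8710 km
Threshold 4.5 km: K (0.5399 km), B (2.3486 km), A (3.1296 km), J (3.5018 km) are within range.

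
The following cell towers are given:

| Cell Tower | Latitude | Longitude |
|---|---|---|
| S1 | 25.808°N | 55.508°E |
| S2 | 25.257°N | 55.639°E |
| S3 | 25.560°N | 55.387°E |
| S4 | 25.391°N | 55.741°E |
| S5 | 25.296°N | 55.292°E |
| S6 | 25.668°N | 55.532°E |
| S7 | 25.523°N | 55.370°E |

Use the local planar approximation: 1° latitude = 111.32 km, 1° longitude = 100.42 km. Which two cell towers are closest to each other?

Pairwise distances:
S1–S2: 62.732 km
S1–S3: 30.163 km
S1–S4: 51.984 km
S1–S5: 60.984 km
S1–S6: 15.770 km
S1–S7: 34.621 km
S2–S3: 42.167 km
S2–S4: 18.095 km
S2–S5: 35.115 km
S2–S6: 46.997 km
S2–S7: 40.081 km
S3–S4: 40.220 km
S3–S5: 30.898 km
S3–S6: 18.883 km
S3–S7: 4.459 km
S4–S5: 46.312 km
S4–S6: 37.300 km
S4–S7: 40.049 km
S5–S6: 47.914 km
S5–S7: 26.456 km
S6–S7: 22.917 km
Closest pair: S3–S7 at 4.459 km.

S3 and S7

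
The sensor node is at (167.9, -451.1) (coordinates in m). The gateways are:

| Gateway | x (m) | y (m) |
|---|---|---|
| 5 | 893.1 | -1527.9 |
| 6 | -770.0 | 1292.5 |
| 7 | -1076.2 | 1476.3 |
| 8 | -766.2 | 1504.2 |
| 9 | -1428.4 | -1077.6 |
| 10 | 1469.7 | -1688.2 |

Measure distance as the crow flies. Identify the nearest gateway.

Distances from (167.9, -451.1):
5: 1298.2 m
6: 1979.8 m
7: 2294.0 m
8: 2167.0 m
9: 1714.8 m
10: 1795.9 m
Minimum: 5 at 1298.2 m.

5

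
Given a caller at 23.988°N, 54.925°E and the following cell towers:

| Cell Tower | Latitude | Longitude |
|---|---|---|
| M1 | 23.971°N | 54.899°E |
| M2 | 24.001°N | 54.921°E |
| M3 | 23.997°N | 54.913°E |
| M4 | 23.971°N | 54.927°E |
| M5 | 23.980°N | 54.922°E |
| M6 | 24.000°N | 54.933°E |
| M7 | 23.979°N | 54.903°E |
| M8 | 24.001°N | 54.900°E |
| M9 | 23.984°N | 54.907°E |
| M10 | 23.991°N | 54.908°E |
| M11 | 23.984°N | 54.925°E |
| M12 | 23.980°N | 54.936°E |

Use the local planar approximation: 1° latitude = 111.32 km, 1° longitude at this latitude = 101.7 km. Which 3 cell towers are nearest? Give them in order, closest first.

M11, M5, M12

Distances from 23.988°N, 54.925°E:
M1: √((-0.017·111.32)² + (-0.026·101.7)²) = √(3.58133 + 6.99179) = 3.252 km
M2: √((0.013·111.32)² + (-0.004·101.7)²) = √(2.09427 + 0.16549) = 1.503 km
M3: √((0.009·111.32)² + (-0.012·101.7)²) = √(1.00376 + 1.48938) = 1.579 km
M4: √((-0.017·111.32)² + (0.002·101.7)²) = √(3.58133 + 0.04137) = 1.903 km
M5: √((-0.008·111.32)² + (-0.003·101.7)²) = √(0.79310 + 0.09309) = 0.941 km
M6: √((0.012·111.32)² + (0.008·101.7)²) = √(1.78447 + 0.66194) = 1.564 km
M7: √((-0.009·111.32)² + (-0.022·101.7)²) = √(1.00376 + 5.00596) = 2.451 km
M8: √((0.013·111.32)² + (-0.025·101.7)²) = √(2.09427 + 6.46431) = 2.926 km
M9: √((-0.004·111.32)² + (-0.018·101.7)²) = √(0.19827 + 3.35110) = 1.884 km
M10: √((0.003·111.32)² + (-0.017·101.7)²) = √(0.11153 + 2.98910) = 1.761 km
M11: √((-0.004·111.32)² + (0.000·101.7)²) = √(0.19827 + 0.00000) = 0.445 km
M12: √((-0.008·111.32)² + (0.011·101.7)²) = √(0.79310 + 1.25149) = 1.430 km
Sorted: M11 (0.445 km) < M5 (0.941 km) < M12 (1.430 km) < M2 (1.503 km) < M6 (1.564 km) < …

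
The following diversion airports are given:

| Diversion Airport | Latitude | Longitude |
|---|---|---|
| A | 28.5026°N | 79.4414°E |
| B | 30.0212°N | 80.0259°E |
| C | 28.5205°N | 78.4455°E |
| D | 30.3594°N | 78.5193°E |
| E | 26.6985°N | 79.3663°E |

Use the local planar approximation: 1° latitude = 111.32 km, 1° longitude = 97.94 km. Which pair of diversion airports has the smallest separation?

A and C

Pairwise distances:
A–B: 178.4802 km
A–C: 97.5588 km
A–D: 225.5669 km
A–E: 200.9671 km
B–C: 227.7423 km
B–D: 152.2836 km
B–E: 375.4820 km
C–D: 204.8339 km
C–E: 221.9707 km
D–E: 415.8887 km
Closest pair: A–C at 97.5588 km.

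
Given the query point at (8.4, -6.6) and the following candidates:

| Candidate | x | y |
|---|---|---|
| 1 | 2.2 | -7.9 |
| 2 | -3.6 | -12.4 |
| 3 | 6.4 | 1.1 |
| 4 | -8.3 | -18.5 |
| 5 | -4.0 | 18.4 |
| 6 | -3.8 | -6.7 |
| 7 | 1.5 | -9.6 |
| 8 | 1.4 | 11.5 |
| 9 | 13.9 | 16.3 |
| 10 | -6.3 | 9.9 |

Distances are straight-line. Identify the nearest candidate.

Distances from (8.4, -6.6):
1: √((-6.2)² + (-1.3)²) = √(38.440 + 1.690) = 6.3
2: √((-12.0)² + (-5.8)²) = √(144.000 + 33.640) = 13.3
3: √((-2.0)² + (7.7)²) = √(4.000 + 59.290) = 8.0
4: √((-16.7)² + (-11.9)²) = √(278.890 + 141.610) = 20.5
5: √((-12.4)² + (25.0)²) = √(153.760 + 625.000) = 27.9
6: √((-12.2)² + (-0.1)²) = √(148.840 + 0.010) = 12.2
7: √((-6.9)² + (-3.0)²) = √(47.610 + 9.000) = 7.5
8: √((-7.0)² + (18.1)²) = √(49.000 + 327.610) = 19.4
9: √((5.5)² + (22.9)²) = √(30.250 + 524.410) = 23.6
10: √((-14.7)² + (16.5)²) = √(216.090 + 272.250) = 22.1
Minimum: 1 at 6.3.

1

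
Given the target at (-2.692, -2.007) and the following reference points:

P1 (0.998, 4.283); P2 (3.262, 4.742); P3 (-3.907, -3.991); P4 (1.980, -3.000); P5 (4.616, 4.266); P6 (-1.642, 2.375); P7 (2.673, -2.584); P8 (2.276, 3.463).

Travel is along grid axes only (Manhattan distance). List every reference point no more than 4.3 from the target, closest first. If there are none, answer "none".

Distances from (-2.692, -2.007):
P1: |3.690| + |6.290| = 3.690 + 6.290 = 9.980
P2: |5.954| + |6.749| = 5.954 + 6.749 = 12.703
P3: |-1.215| + |-1.984| = 1.215 + 1.984 = 3.199
P4: |4.672| + |-0.993| = 4.672 + 0.993 = 5.665
P5: |7.308| + |6.273| = 7.308 + 6.273 = 13.581
P6: |1.050| + |4.382| = 1.050 + 4.382 = 5.432
P7: |5.365| + |-0.577| = 5.365 + 0.577 = 5.942
P8: |4.968| + |5.470| = 4.968 + 5.470 = 10.438
Threshold 4.3: P3 (3.199) is within range.

P3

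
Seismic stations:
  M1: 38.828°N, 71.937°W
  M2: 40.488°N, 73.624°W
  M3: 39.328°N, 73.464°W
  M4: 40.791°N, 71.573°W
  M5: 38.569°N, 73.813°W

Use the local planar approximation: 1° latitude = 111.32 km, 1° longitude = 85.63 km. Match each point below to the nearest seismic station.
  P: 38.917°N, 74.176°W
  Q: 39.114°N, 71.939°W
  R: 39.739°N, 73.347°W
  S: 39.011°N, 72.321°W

P→M5; Q→M1; R→M3; S→M1

P at 38.917°N, 74.176°W:
  M1: 191.981 km
  M2: 181.159 km
  M3: 76.226 km
  M4: 305.290 km
  M5: 49.668 km
  → nearest: M5 (49.668 km)
Q at 39.114°N, 71.939°W:
  M1: 31.838 km
  M2: 210.270 km
  M3: 132.741 km
  M4: 189.296 km
  M5: 171.556 km
  → nearest: M1 (31.838 km)
R at 39.739°N, 73.347°W:
  M1: 157.678 km
  M2: 86.687 km
  M3: 46.837 km
  M4: 191.808 km
  M5: 136.220 km
  → nearest: M3 (46.837 km)
S at 39.011°N, 72.321°W:
  M1: 38.681 km
  M2: 198.703 km
  M3: 104.042 km
  M4: 208.245 km
  M5: 136.907 km
  → nearest: M1 (38.681 km)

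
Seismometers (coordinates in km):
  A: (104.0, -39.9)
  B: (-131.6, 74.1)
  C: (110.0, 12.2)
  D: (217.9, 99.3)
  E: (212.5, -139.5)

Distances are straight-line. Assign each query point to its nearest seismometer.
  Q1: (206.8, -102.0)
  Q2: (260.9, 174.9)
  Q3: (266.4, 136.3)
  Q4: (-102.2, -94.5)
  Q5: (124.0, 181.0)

Q1→E; Q2→D; Q3→D; Q4→B; Q5→D

Q1 at (206.8, -102.0):
  A: 120.1 km
  B: 381.5 km
  C: 149.7 km
  D: 201.6 km
  E: 37.9 km
  → nearest: E (37.9 km)
Q2 at (260.9, 174.9):
  A: 266.0 km
  B: 405.2 km
  C: 221.9 km
  D: 87.0 km
  E: 318.1 km
  → nearest: D (87.0 km)
Q3 at (266.4, 136.3):
  A: 239.6 km
  B: 402.8 km
  C: 199.7 km
  D: 61.0 km
  E: 281.0 km
  → nearest: D (61.0 km)
Q4 at (-102.2, -94.5):
  A: 213.3 km
  B: 171.1 km
  C: 237.5 km
  D: 374.2 km
  E: 317.9 km
  → nearest: B (171.1 km)
Q5 at (124.0, 181.0):
  A: 221.8 km
  B: 277.1 km
  C: 169.4 km
  D: 124.5 km
  E: 332.5 km
  → nearest: D (124.5 km)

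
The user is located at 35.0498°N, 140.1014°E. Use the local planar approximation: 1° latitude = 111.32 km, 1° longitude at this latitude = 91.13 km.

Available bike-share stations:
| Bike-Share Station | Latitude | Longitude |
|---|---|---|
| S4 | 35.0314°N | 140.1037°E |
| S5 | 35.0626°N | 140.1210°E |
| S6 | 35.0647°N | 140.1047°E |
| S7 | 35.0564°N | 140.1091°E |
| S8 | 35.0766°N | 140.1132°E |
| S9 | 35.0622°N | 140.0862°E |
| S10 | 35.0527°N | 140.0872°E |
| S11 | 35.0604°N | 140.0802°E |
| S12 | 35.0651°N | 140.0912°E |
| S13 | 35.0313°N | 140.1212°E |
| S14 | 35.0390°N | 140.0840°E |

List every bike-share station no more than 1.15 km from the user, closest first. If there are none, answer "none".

Distances from 35.0498°N, 140.1014°E:
S4: √((-0.0184·111.32)² + (0.0023·91.13)²) = √(4.195484 + 0.043932) = 2.0590 km
S5: √((0.0128·111.32)² + (0.0196·91.13)²) = √(2.030329 + 3.190325) = 2.2849 km
S6: √((0.0149·111.32)² + (0.0033·91.13)²) = √(2.751180 + 0.090438) = 1.6857 km
S7: √((0.0066·111.32)² + (0.0077·91.13)²) = √(0.539802 + 0.492384) = 1.0160 km
S8: √((0.0268·111.32)² + (0.0118·91.13)²) = √(8.900532 + 1.156343) = 3.1713 km
S9: √((0.0124·111.32)² + (-0.0152·91.13)²) = √(1.905416 + 1.918713) = 1.9555 km
S10: √((0.0029·111.32)² + (-0.0142·91.13)²) = √(0.104218 + 1.674555) = 1.3337 km
S11: √((0.0106·111.32)² + (-0.0212·91.13)²) = √(1.392381 + 3.732454) = 2.2638 km
S12: √((0.0153·111.32)² + (-0.0102·91.13)²) = √(2.900877 + 0.864019) = 1.9403 km
S13: √((-0.0185·111.32)² + (0.0198·91.13)²) = √(4.241211 + 3.255766) = 2.7381 km
S14: √((-0.0108·111.32)² + (-0.0174·91.13)²) = √(1.445419 + 2.514324) = 1.9899 km
Threshold 1.15 km: S7 (1.0160 km) is within range.

S7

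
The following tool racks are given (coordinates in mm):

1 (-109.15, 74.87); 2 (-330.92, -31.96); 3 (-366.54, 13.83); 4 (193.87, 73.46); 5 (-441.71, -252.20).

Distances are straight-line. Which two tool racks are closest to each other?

Pairwise distances:
1–2: 246.16 mm
1–3: 264.53 mm
1–4: 303.02 mm
1–5: 466.45 mm
2–3: 58.01 mm
2–4: 535.27 mm
2–5: 246.54 mm
3–4: 563.57 mm
3–5: 276.45 mm
4–5: 714.15 mm
Closest pair: 2–3 at 58.01 mm.

2 and 3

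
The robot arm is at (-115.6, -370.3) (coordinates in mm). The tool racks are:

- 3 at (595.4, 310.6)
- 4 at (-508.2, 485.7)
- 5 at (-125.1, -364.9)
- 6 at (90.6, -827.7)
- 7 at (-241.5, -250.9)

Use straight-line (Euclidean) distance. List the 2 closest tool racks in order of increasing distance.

5, 7

Distances from (-115.6, -370.3):
3: 984.5 mm
4: 941.7 mm
5: 10.9 mm
6: 501.7 mm
7: 173.5 mm
Sorted: 5 (10.9 mm) < 7 (173.5 mm) < 6 (501.7 mm) < 4 (941.7 mm) < …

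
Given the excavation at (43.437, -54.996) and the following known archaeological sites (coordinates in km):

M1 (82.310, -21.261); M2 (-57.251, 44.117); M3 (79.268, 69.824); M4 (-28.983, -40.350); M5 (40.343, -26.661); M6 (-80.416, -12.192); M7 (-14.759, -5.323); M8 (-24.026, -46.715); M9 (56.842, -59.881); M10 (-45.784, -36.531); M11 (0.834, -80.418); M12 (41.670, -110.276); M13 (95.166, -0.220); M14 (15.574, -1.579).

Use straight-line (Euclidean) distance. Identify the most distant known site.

M2

Distances from (43.437, -54.996):
M1: √((38.873)² + (33.735)²) = √(1511.11013 + 1138.05022) = 51.470 km
M2: √((-100.688)² + (99.113)²) = √(10138.07334 + 9823.38677) = 141.285 km
M3: √((35.831)² + (124.820)²) = √(1283.86056 + 15580.03240) = 129.861 km
M4: √((-72.420)² + (14.646)²) = √(5244.65640 + 214.50532) = 73.886 km
M5: √((-3.094)² + (28.335)²) = √(9.57284 + 802.87223) = 28.503 km
M6: √((-123.853)² + (42.804)²) = √(15339.56561 + 1832.18242) = 131.041 km
M7: √((-58.196)² + (49.673)²) = √(3386.77442 + 2467.40693) = 76.513 km
M8: √((-67.463)² + (8.281)²) = √(4551.25637 + 68.57496) = 67.969 km
M9: √((13.405)² + (-4.885)²) = √(179.69403 + 23.86322) = 14.267 km
M10: √((-89.221)² + (18.465)²) = √(7960.38684 + 340.95623) = 91.112 km
M11: √((-42.603)² + (-25.422)²) = √(1815.01561 + 646.27808) = 49.611 km
M12: √((-1.767)² + (-55.280)²) = √(3.12229 + 3055.87840) = 55.308 km
M13: √((51.729)² + (54.776)²) = √(2675.88944 + 3000.41018) = 75.341 km
M14: √((-27.863)² + (53.417)²) = √(776.34677 + 2853.37589) = 60.247 km
Maximum: M2 at 141.285 km.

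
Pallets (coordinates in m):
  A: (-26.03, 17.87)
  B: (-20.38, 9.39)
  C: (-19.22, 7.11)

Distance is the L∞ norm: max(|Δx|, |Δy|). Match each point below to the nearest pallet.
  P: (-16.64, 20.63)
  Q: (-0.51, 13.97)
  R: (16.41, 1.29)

P at (-16.64, 20.63):
  A: max(|-9.39|, |-2.76|) = 9.39 m
  B: max(|-3.74|, |-11.24|) = 11.24 m
  C: max(|-2.58|, |-13.52|) = 13.52 m
  → nearest: A (9.39 m)
Q at (-0.51, 13.97):
  A: max(|-25.52|, |3.90|) = 25.52 m
  B: max(|-19.87|, |-4.58|) = 19.87 m
  C: max(|-18.71|, |-6.86|) = 18.71 m
  → nearest: C (18.71 m)
R at (16.41, 1.29):
  A: max(|-42.44|, |16.58|) = 42.44 m
  B: max(|-36.79|, |8.10|) = 36.79 m
  C: max(|-35.63|, |5.82|) = 35.63 m
  → nearest: C (35.63 m)

P→A; Q→C; R→C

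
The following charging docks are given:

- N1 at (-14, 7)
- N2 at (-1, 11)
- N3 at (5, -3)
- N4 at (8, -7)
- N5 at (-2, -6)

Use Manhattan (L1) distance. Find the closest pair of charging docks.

Pairwise distances:
N3–N4: 7
N3–N5: 10
N4–N5: 11
N1–N2: 17
N2–N5: 18
N2–N3: 20
N1–N5: 25
N2–N4: 27
N1–N3: 29
N1–N4: 36
Closest pair: N3–N4 at 7.

N3 and N4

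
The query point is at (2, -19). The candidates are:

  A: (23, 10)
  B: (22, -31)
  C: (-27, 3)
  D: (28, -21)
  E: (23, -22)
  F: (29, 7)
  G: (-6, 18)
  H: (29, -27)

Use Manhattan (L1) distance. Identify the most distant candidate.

Distances from (2, -19):
A: |21| + |29| = 21 + 29 = 50
B: |20| + |-12| = 20 + 12 = 32
C: |-29| + |22| = 29 + 22 = 51
D: |26| + |-2| = 26 + 2 = 28
E: |21| + |-3| = 21 + 3 = 24
F: |27| + |26| = 27 + 26 = 53
G: |-8| + |37| = 8 + 37 = 45
H: |27| + |-8| = 27 + 8 = 35
Maximum: F at 53.

F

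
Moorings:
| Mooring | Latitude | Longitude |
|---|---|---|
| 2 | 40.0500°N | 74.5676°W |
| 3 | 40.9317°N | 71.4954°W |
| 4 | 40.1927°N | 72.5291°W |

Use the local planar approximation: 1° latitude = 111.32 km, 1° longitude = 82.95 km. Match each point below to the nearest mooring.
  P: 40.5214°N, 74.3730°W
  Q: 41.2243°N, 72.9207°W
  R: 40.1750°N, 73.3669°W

P→2; Q→4; R→4

P at 40.5214°N, 74.3730°W:
  2: √((-0.4714·111.32)² + (-0.1946·82.95)²) = √(2753.756604 + 260.566424) = 54.9029 km
  3: √((0.4103·111.32)² + (2.8776·82.95)²) = √(2086.168720 + 56976.219617) = 243.0275 km
  4: √((-0.3287·111.32)² + (1.8439·82.95)²) = √(1338.892792 + 23394.162882) = 157.2675 km
  → nearest: 2 (54.9029 km)
Q at 41.2243°N, 72.9207°W:
  2: √((-1.1743·111.32)² + (-1.6469·82.95)²) = √(17088.522599 + 18662.389093) = 189.0791 km
  3: √((-0.2926·111.32)² + (1.4253·82.95)²) = √(1060.950297 + 13978.010134) = 122.6334 km
  4: √((-1.0316·111.32)² + (0.3916·82.95)²) = √(13187.700097 + 1055.159582) = 119.3435 km
  → nearest: 4 (119.3435 km)
R at 40.1750°N, 73.3669°W:
  2: √((-0.1250·111.32)² + (-1.2007·82.95)²) = √(193.627225 + 9919.774552) = 100.5654 km
  3: √((0.7567·111.32)² + (1.8715·82.95)²) = √(7095.677414 + 24099.744795) = 176.6223 km
  4: √((0.0177·111.32)² + (0.8378·82.95)²) = √(3.882334 + 4829.625910) = 69.5234 km
  → nearest: 4 (69.5234 km)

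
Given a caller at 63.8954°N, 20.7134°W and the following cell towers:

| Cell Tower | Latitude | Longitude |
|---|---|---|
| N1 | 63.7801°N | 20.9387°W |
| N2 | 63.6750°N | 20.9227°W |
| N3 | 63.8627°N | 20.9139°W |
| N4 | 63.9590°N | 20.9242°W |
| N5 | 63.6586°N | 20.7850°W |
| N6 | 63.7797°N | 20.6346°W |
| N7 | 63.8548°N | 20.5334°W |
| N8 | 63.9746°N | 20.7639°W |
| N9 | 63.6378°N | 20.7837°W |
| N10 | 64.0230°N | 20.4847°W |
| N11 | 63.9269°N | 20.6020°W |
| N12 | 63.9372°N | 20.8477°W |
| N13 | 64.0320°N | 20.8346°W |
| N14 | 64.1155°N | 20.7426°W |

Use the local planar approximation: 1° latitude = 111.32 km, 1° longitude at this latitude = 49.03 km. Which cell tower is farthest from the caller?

N9

Distances from 63.8954°N, 20.7134°W:
N1: √((-0.1153·111.32)² + (-0.2253·49.03)²) = √(164.742256 + 122.024256) = 16.9342 km
N2: √((-0.2204·111.32)² + (-0.2093·49.03)²) = √(601.962692 + 105.308213) = 26.5946 km
N3: √((-0.0327·111.32)² + (-0.2005·49.03)²) = √(13.250794 + 96.639025) = 10.4828 km
N4: √((0.0636·111.32)² + (-0.2108·49.03)²) = √(50.125720 + 106.823056) = 12.5279 km
N5: √((-0.2368·111.32)² + (-0.0716·49.03)²) = √(694.879967 + 12.323947) = 26.5933 km
N6: √((-0.1157·111.32)² + (0.0788·49.03)²) = √(165.887290 + 14.927127) = 13.4467 km
N7: √((-0.0406·111.32)² + (0.1800·49.03)²) = √(20.426712 + 77.887685) = 9.9154 km
N8: √((0.0792·111.32)² + (-0.0505·49.03)²) = √(77.731448 + 6.130650) = 9.1576 km
N9: √((-0.2576·111.32)² + (-0.0703·49.03)²) = √(822.314811 + 11.880492) = 28.8824 km
N10: √((0.1276·111.32)² + (0.2287·49.03)²) = √(201.765888 + 125.734980) = 18.0970 km
N11: √((0.0315·111.32)² + (0.1114·49.03)²) = √(12.296103 + 29.832810) = 6.4907 km
N12: √((0.0418·111.32)² + (-0.1343·49.03)²) = √(21.652047 + 43.358656) = 8.0629 km
N13: √((0.1366·111.32)² + (-0.1212·49.03)²) = √(231.231925 + 35.312546) = 16.3262 km
N14: √((0.2201·111.32)² + (-0.0292·49.03)²) = √(600.325070 + 2.049696) = 24.5433 km
Maximum: N9 at 28.8824 km.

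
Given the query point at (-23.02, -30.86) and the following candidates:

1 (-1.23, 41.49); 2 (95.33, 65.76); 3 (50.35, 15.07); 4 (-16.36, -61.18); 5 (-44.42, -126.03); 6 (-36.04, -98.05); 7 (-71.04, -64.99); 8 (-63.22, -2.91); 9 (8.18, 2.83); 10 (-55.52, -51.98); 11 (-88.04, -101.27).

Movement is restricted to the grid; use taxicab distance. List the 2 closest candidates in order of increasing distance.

4, 10

Distances from (-23.02, -30.86):
1: 94.14
2: 214.97
3: 119.30
4: 36.98
5: 116.57
6: 80.21
7: 82.15
8: 68.15
9: 64.89
10: 53.62
11: 135.43
Sorted: 4 (36.98) < 10 (53.62) < 9 (64.89) < 8 (68.15) < …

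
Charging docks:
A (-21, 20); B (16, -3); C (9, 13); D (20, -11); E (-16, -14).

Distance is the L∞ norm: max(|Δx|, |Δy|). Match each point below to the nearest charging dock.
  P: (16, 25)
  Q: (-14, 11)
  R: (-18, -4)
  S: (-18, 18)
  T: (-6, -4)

P→C; Q→A; R→E; S→A; T→E

P at (16, 25):
  A: max(|-37|, |-5|) = 37
  B: max(|0|, |-28|) = 28
  C: max(|-7|, |-12|) = 12
  D: max(|4|, |-36|) = 36
  E: max(|-32|, |-39|) = 39
  → nearest: C (12)
Q at (-14, 11):
  A: max(|-7|, |9|) = 9
  B: max(|30|, |-14|) = 30
  C: max(|23|, |2|) = 23
  D: max(|34|, |-22|) = 34
  E: max(|-2|, |-25|) = 25
  → nearest: A (9)
R at (-18, -4):
  A: max(|-3|, |24|) = 24
  B: max(|34|, |1|) = 34
  C: max(|27|, |17|) = 27
  D: max(|38|, |-7|) = 38
  E: max(|2|, |-10|) = 10
  → nearest: E (10)
S at (-18, 18):
  A: max(|-3|, |2|) = 3
  B: max(|34|, |-21|) = 34
  C: max(|27|, |-5|) = 27
  D: max(|38|, |-29|) = 38
  E: max(|2|, |-32|) = 32
  → nearest: A (3)
T at (-6, -4):
  A: max(|-15|, |24|) = 24
  B: max(|22|, |1|) = 22
  C: max(|15|, |17|) = 17
  D: max(|26|, |-7|) = 26
  E: max(|-10|, |-10|) = 10
  → nearest: E (10)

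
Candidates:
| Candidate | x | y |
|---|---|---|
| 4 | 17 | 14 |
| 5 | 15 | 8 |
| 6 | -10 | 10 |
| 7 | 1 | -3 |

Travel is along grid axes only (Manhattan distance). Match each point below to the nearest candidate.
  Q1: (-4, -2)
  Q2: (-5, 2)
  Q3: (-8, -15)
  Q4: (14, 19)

Q1 at (-4, -2):
  4: |21| + |16| = 21 + 16 = 37
  5: |19| + |10| = 19 + 10 = 29
  6: |-6| + |12| = 6 + 12 = 18
  7: |5| + |-1| = 5 + 1 = 6
  → nearest: 7 (6)
Q2 at (-5, 2):
  4: |22| + |12| = 22 + 12 = 34
  5: |20| + |6| = 20 + 6 = 26
  6: |-5| + |8| = 5 + 8 = 13
  7: |6| + |-5| = 6 + 5 = 11
  → nearest: 7 (11)
Q3 at (-8, -15):
  4: |25| + |29| = 25 + 29 = 54
  5: |23| + |23| = 23 + 23 = 46
  6: |-2| + |25| = 2 + 25 = 27
  7: |9| + |12| = 9 + 12 = 21
  → nearest: 7 (21)
Q4 at (14, 19):
  4: |3| + |-5| = 3 + 5 = 8
  5: |1| + |-11| = 1 + 11 = 12
  6: |-24| + |-9| = 24 + 9 = 33
  7: |-13| + |-22| = 13 + 22 = 35
  → nearest: 4 (8)

Q1→7; Q2→7; Q3→7; Q4→4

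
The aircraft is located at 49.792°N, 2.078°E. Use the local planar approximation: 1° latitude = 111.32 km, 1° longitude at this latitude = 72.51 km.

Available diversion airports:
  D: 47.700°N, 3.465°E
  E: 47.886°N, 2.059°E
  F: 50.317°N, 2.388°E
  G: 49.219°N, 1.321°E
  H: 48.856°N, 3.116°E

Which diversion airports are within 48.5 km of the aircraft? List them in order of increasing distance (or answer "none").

none

Distances from 49.792°N, 2.078°E:
D: √((-2.092·111.32)² + (1.387·72.51)²) = √(54233.76510 + 10114.60046) = 253.670 km
E: √((-1.906·111.32)² + (-0.019·72.51)²) = √(45018.62103 + 1.89803) = 212.180 km
F: √((0.525·111.32)² + (0.310·72.51)²) = √(3415.58425 + 505.26498) = 62.617 km
G: √((-0.573·111.32)² + (-0.757·72.51)²) = √(4068.69972 + 3012.91978) = 84.152 km
H: √((-0.936·111.32)² + (1.038·72.51)²) = √(10856.70639 + 5664.87743) = 128.536 km
Threshold 48.5 km: none within range.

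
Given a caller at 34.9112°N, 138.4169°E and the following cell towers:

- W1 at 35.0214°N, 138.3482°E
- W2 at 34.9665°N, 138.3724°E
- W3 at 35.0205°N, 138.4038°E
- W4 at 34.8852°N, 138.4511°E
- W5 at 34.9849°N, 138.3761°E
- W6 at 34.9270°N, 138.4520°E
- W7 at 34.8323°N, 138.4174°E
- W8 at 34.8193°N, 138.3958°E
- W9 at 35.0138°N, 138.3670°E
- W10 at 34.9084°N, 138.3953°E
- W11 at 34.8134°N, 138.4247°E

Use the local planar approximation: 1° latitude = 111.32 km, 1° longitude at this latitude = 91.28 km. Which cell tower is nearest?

Distances from 34.9112°N, 138.4169°E:
W1: 13.7773 km
W2: 7.3754 km
W3: 12.2259 km
W4: 4.2571 km
W5: 9.0100 km
W6: 3.6550 km
W7: 8.7833 km
W8: 10.4100 km
W9: 12.2962 km
W10: 1.9961 km
W11: 10.9104 km
Minimum: W10 at 1.9961 km.

W10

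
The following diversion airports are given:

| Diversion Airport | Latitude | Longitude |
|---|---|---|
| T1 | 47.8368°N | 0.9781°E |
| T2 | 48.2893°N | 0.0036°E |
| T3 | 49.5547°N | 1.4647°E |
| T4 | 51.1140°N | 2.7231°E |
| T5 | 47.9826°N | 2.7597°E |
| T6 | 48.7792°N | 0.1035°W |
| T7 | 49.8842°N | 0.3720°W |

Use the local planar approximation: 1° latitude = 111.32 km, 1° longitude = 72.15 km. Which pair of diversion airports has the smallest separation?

T2 and T6

Pairwise distances:
T1–T2: √((0.4525·111.32)² + (-0.9745·72.15)²) = √(2537.368607 + 4943.520709) = 86.4921 km
T1–T3: √((1.7179·111.32)² + (0.4866·72.15)²) = √(36571.447889 + 1232.585005) = 194.4326 km
T1–T4: √((3.2772·111.32)² + (1.7450·72.15)²) = √(133092.103079 + 15851.250653) = 385.9318 km
T1–T5: √((0.1458·111.32)² + (1.7816·72.15)²) = √(263.427702 + 16523.158881) = 129.5631 km
T1–T6: √((0.9424·111.32)² + (-1.0816·72.15)²) = √(11005.681750 + 6089.842042) = 130.7499 km
T1–T7: √((2.0474·111.32)² + (-1.3501·72.15)²) = √(51945.961969 + 9488.652576) = 247.8601 km
T2–T3: √((1.2654·111.32)² + (1.4611·72.15)²) = √(19842.758903 + 11113.031679) = 175.9426 km
T2–T4: √((2.8247·111.32)² + (2.7195·72.15)²) = √(98876.037875 + 38499.119512) = 370.6415 km
T2–T5: √((-0.3067·111.32)² + (2.7561·72.15)²) = √(1165.665512 + 39542.362492) = 201.7623 km
T2–T6: √((0.4899·111.32)² + (-0.1071·72.15)²) = √(2974.139084 + 59.710624) = 55.0804 km
T2–T7: √((1.5949·111.32)² + (-0.3756·72.15)²) = √(31521.967100 + 734.385068) = 179.6005 km
T3–T4: √((1.5593·111.32)² + (1.2584·72.15)²) = √(30130.459378 + 8243.470537) = 195.8926 km
T3–T5: √((-1.5721·111.32)² + (1.2950·72.15)²) = √(30627.160238 + 8729.959073) = 198.3863 km
T3–T6: √((-0.7755·111.32)² + (-1.5682·72.15)²) = √(7452.637537 + 12801.933588) = 142.3186 km
T3–T7: √((0.3295·111.32)² + (-1.8367·72.15)²) = √(1345.417998 + 17560.995146) = 137.5006 km
T4–T5: √((-3.1314·111.32)² + (0.0366·72.15)²) = √(121513.208903 + 6.973244) = 348.5975 km
T4–T6: √((-2.3348·111.32)² + (-2.8266·72.15)²) = √(67553.174832 + 41591.193218) = 330.3700 km
T4–T7: √((-1.2298·111.32)² + (-3.0951·72.15)²) = √(18741.975799 + 49868.010400) = 261.9351 km
T5–T6: √((0.7966·111.32)² + (-2.8632·72.15)²) = √(7863.701135 + 42675.246821) = 224.8087 km
T5–T7: √((1.9016·111.32)² + (-3.1317·72.15)²) = √(44811.010014 + 51054.376349) = 309.6214 km
T6–T7: √((1.1050·111.32)² + (-0.2685·72.15)²) = √(15131.115674 + 375.285039) = 124.5247 km
Closest pair: T2–T6 at 55.0804 km.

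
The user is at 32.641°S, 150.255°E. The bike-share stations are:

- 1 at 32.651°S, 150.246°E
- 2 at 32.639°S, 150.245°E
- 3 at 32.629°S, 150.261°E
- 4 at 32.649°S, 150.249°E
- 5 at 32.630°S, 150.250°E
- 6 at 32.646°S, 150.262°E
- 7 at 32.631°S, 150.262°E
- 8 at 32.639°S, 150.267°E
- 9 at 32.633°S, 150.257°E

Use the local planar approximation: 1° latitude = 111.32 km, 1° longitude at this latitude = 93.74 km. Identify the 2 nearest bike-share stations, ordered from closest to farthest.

Distances from 32.641°S, 150.255°E:
1: 1.397 km
2: 0.963 km
3: 1.449 km
4: 1.053 km
5: 1.311 km
6: 0.860 km
7: 1.292 km
8: 1.147 km
9: 0.910 km
Sorted: 6 (0.860 km) < 9 (0.910 km) < 2 (0.963 km) < 4 (1.053 km) < …

6, 9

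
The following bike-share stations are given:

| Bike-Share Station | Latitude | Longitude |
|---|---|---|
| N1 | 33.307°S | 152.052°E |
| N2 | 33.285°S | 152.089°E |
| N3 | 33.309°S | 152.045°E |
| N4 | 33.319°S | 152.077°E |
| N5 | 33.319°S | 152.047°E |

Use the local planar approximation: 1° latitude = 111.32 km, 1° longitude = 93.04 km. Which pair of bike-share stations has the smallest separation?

Pairwise distances:
N1–N3: 0.688 km
N3–N5: 1.129 km
N1–N5: 1.415 km
N1–N4: 2.682 km
N4–N5: 2.791 km
N3–N4: 3.179 km
N2–N4: 3.946 km
N1–N2: 4.225 km
N2–N3: 4.888 km
N2–N5: 5.440 km
Closest pair: N1–N3 at 0.688 km.

N1 and N3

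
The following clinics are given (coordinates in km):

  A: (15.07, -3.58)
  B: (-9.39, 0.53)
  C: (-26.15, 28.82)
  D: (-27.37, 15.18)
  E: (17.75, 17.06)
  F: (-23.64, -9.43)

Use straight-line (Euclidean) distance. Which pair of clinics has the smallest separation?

C and D

Pairwise distances:
A–B: √((-24.46)² + (4.11)²) = √(598.2916 + 16.8921) = 24.80 km
A–C: √((-41.22)² + (32.40)²) = √(1699.0884 + 1049.7600) = 52.43 km
A–D: √((-42.44)² + (18.76)²) = √(1801.1536 + 351.9376) = 46.40 km
A–E: √((2.68)² + (20.64)²) = √(7.1824 + 426.0096) = 20.81 km
A–F: √((-38.71)² + (-5.85)²) = √(1498.4641 + 34.2225) = 39.15 km
B–C: √((-16.76)² + (28.29)²) = √(280.8976 + 800.3241) = 32.88 km
B–D: √((-17.98)² + (14.65)²) = √(323.2804 + 214.6225) = 23.19 km
B–E: √((27.14)² + (16.53)²) = √(736.5796 + 273.2409) = 31.78 km
B–F: √((-14.25)² + (-9.96)²) = √(203.0625 + 99.2016) = 17.39 km
C–D: √((-1.22)² + (-13.64)²) = √(1.4884 + 186.0496) = 13.69 km
C–E: √((43.90)² + (-11.76)²) = √(1927.2100 + 138.2976) = 45.45 km
C–F: √((2.51)² + (-38.25)²) = √(6.3001 + 1463.0625) = 38.33 km
D–E: √((45.12)² + (1.88)²) = √(2035.8144 + 3.5344) = 45.16 km
D–F: √((3.73)² + (-24.61)²) = √(13.9129 + 605.6521) = 24.89 km
E–F: √((-41.39)² + (-26.49)²) = √(1713.1321 + 701.7201) = 49.14 km
Closest pair: C–D at 13.69 km.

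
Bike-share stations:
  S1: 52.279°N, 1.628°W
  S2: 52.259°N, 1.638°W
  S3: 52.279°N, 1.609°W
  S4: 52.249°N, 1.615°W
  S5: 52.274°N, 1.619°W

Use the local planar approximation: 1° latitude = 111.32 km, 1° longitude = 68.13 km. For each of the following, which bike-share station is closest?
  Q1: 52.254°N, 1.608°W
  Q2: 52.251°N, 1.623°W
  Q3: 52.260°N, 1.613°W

Q1→S4; Q2→S4; Q3→S4

Q1 at 52.254°N, 1.608°W:
  S1: 3.0987 km
  S2: 2.1183 km
  S3: 2.7838 km
  S4: 0.7330 km
  S5: 2.3491 km
  → nearest: S4 (0.7330 km)
Q2 at 52.251°N, 1.623°W:
  S1: 3.1355 km
  S2: 1.3555 km
  S3: 3.2596 km
  S4: 0.5888 km
  S5: 2.5748 km
  → nearest: S4 (0.5888 km)
Q3 at 52.260°N, 1.613°W:
  S1: 2.3490 km
  S2: 1.7069 km
  S3: 2.1326 km
  S4: 1.2321 km
  S5: 1.6112 km
  → nearest: S4 (1.2321 km)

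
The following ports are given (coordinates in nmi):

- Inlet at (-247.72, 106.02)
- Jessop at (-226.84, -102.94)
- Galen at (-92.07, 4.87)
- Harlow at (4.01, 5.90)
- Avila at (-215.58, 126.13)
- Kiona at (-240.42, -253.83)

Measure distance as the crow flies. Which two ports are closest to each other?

Pairwise distances:
Inlet–Jessop: √((20.88)² + (-208.96)²) = √(435.9744 + 43664.2816) = 210.00 nmi
Inlet–Galen: √((155.65)² + (-101.15)²) = √(24226.9225 + 10231.3225) = 185.63 nmi
Inlet–Harlow: √((251.73)² + (-100.12)²) = √(63367.9929 + 10024.0144) = 270.91 nmi
Inlet–Avila: √((32.14)² + (20.11)²) = √(1032.9796 + 404.4121) = 37.91 nmi
Inlet–Kiona: √((7.30)² + (-359.85)²) = √(53.2900 + 129492.0225) = 359.92 nmi
Jessop–Galen: √((134.77)² + (107.81)²) = √(18162.9529 + 11622.9961) = 172.59 nmi
Jessop–Harlow: √((230.85)² + (108.84)²) = √(53291.7225 + 11846.1456) = 255.22 nmi
Jessop–Avila: √((11.26)² + (229.07)²) = √(126.7876 + 52473.0649) = 229.35 nmi
Jessop–Kiona: √((-13.58)² + (-150.89)²) = √(184.4164 + 22767.7921) = 151.50 nmi
Galen–Harlow: √((96.08)² + (1.03)²) = √(9231.3664 + 1.0609) = 96.09 nmi
Galen–Avila: √((-123.51)² + (121.26)²) = √(15254.7201 + 14703.9876) = 173.09 nmi
Galen–Kiona: √((-148.35)² + (-258.70)²) = √(22007.7225 + 66925.6900) = 298.22 nmi
Harlow–Avila: √((-219.59)² + (120.23)²) = √(48219.7681 + 14455.2529) = 250.35 nmi
Harlow–Kiona: √((-244.43)² + (-259.73)²) = √(59746.0249 + 67459.6729) = 356.66 nmi
Avila–Kiona: √((-24.84)² + (-379.96)²) = √(617.0256 + 144369.6016) = 380.77 nmi
Closest pair: Inlet–Avila at 37.91 nmi.

Inlet and Avila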